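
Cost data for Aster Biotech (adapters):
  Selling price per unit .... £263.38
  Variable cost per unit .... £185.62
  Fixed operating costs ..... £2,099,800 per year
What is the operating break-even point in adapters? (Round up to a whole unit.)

27,004 adapters

Unit CM = price − variable cost = £263.38 − £185.62 = £77.76.
Break-even Q = £2,099,800 / £77.76 = 27,003.60 → 27,004 adapters.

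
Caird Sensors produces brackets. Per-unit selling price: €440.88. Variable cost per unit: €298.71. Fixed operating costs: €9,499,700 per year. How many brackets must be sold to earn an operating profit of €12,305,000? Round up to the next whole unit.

153,371 brackets

Each unit contributes €440.88 − €298.71 = €142.17.
Required volume = (fixed costs + target profit) ÷ CM = (€9,499,700 + €12,305,000) ÷ €142.17 = 153,370.61, so 153,371 brackets.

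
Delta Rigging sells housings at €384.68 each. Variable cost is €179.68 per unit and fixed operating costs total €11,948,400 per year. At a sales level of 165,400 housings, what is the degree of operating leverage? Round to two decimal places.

1.54

Contribution at this volume is 165,400 × €205.00 = €33,907,000.00.
EBIT = €33,907,000.00 − €11,948,400 = €21,958,600.00.
DOL = contribution ÷ EBIT = €33,907,000.00 ÷ €21,958,600.00 = 1.5441.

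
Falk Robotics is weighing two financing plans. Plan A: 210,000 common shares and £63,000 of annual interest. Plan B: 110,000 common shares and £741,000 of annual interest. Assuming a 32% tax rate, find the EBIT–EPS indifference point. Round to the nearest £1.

Set EPS_A = EPS_B: (EBIT − £63,000)(1 − 0.32) ÷ 210,000 = (EBIT − £741,000)(1 − 0.32) ÷ 110,000.
The (1 − t) factor cancels: (EBIT − 63,000) × 110,000 = (EBIT − 741,000) × 210,000.
Solving, EBIT = (741,000·210,000 − 63,000·110,000) / (210,000 − 110,000) = 148,680,000,000 / 100,000 = 1,486,800.00.

£1,486,800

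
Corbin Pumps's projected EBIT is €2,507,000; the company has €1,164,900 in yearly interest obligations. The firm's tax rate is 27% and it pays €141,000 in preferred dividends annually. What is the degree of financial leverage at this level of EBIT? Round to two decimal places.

Interest = €1,164,900.00.
Pre-tax preferred-dividend burden = €141,000 ÷ (1 − 0.27) = €193,150.68.
DFL = EBIT ÷ [EBIT − I − D_p/(1−t)] = €2,507,000 ÷ [€2,507,000 − €1,164,900.00 − €193,150.68] = €2,507,000 ÷ €1,148,949.32 = 2.1820.

2.18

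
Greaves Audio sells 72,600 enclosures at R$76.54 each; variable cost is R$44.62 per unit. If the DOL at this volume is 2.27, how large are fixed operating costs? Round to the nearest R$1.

R$1,296,514

Contribution at this volume is 72,600 × R$31.92 = R$2,317,392.00.
Since DOL = CM ÷ EBIT, EBIT = R$2,317,392.00 ÷ 2.27 = R$1,020,877.53.
Fixed costs = CM − EBIT = R$2,317,392.00 − R$1,020,877.53 = R$1,296,514.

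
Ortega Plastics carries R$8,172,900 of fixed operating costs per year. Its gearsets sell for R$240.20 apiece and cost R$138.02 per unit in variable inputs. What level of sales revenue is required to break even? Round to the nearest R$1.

R$19,212,474

CM per unit = R$240.20 − R$138.02 = R$102.18; CM ratio = R$102.18 / R$240.20 = 0.4254.
Break-even revenue = fixed costs × price ÷ CM = R$8,172,900 × R$240.20 ÷ R$102.18 = R$19,212,474.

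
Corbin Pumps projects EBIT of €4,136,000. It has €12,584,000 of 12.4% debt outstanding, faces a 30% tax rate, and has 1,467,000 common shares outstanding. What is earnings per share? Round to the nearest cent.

Interest = €1,560,416.00, so EBT = €4,136,000 − €1,560,416.00 = €2,575,584.00.
Net income = €2,575,584.00 × (1 − 0.30) = €1,802,908.80.
Per share: €1,802,908.80 / 1,467,000 shares = €1.23.

€1.23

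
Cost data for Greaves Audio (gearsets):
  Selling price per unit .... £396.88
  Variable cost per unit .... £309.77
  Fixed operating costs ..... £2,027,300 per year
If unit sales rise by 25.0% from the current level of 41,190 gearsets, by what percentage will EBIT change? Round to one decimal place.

At 41,190 units, contribution = 41,190 × £87.11 = £3,588,060.90.
Operating income = contribution − fixed costs = £3,588,060.90 − £2,027,300 = £1,560,760.90.
Degree of operating leverage = £3,588,060.90 / £1,560,760.90 = 2.2989.
%ΔEBIT = DOL × %ΔSales = 2.2989 × +25.0% = +57.5%.

+57.5%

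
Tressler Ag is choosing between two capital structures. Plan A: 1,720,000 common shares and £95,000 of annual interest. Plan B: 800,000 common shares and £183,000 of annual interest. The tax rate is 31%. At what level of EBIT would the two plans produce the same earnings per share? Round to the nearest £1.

£259,522

At indifference, (EBIT − 95,000)(1 − t)/1,720,000 = (EBIT − 183,000)(1 − t)/800,000.
The (1 − t) factor cancels: (EBIT − 95,000) × 800,000 = (EBIT − 183,000) × 1,720,000.
EBIT × (1,720,000 − 800,000) = 183,000 × 1,720,000 − 95,000 × 800,000 = 238,760,000,000, so EBIT = 238,760,000,000 ÷ 920,000 = 259,521.74.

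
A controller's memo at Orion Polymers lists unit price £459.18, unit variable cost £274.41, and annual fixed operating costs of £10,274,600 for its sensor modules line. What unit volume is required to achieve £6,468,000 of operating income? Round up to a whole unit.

90,614 sensor modules

Unit CM = price − variable cost = £459.18 − £274.41 = £184.77.
Required volume = (fixed costs + target profit) ÷ CM = (£10,274,600 + £6,468,000) ÷ £184.77 = 90,613.19, so 90,614 sensor modules.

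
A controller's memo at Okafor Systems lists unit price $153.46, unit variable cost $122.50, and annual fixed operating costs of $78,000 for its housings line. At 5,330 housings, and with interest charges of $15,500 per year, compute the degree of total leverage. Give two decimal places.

Contribution at this volume is 5,330 × $30.96 = $165,016.80.
Operating income = contribution − fixed costs = $165,016.80 − $78,000 = $87,016.80. Interest = $15,500.00, so EBIT − I = $71,516.80.
DCL = contribution ÷ (EBIT − I) = $165,016.80 ÷ $71,516.80 = 2.3074.

2.31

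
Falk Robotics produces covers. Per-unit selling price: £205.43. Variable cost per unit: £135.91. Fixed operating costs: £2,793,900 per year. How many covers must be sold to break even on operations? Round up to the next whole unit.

Contribution margin per unit = £205.43 − £135.91 = £69.52.
Break-even Q = £2,793,900 / £69.52 = 40,188.43 → 40,189 covers.

40,189 covers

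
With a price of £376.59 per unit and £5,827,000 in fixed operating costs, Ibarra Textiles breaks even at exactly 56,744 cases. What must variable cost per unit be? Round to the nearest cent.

Contribution per unit must be FC / Q = £5,827,000 / 56,744 = £102.6893.
Hence VC = price − CM = £376.59 − £102.6893 = £273.90.

£273.90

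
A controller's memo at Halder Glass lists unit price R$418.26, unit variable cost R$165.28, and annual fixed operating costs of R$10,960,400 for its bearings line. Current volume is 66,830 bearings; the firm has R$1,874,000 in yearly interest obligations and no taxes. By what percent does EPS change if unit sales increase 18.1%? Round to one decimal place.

Contribution at this volume is 66,830 × R$252.98 = R$16,906,653.40.
Subtracting fixed costs: EBIT = R$16,906,653.40 − R$10,960,400 = R$5,946,253.40.
After interest of R$1,874,000.00, pre-tax earnings = R$4,072,253.40.
DCL = total CM / (EBIT − I) = R$16,906,653.40 / R$4,072,253.40 = 4.1517.
EPS therefore changes by 4.1517 × (+18.1%) = +75.1%.

+75.1%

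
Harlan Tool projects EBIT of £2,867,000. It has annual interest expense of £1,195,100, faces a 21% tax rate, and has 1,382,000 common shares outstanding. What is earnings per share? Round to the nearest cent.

£0.96

Pre-tax income = £2,867,000 − £1,195,100.00 = £1,671,900.00.
Net income = £1,671,900.00 × (1 − 0.21) = £1,320,801.00.
Per share: £1,320,801.00 / 1,382,000 shares = £0.96.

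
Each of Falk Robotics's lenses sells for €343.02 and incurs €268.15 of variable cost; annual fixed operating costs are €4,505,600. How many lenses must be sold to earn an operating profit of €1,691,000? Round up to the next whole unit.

82,765 lenses

Unit CM = price − variable cost = €343.02 − €268.15 = €74.87.
Need Q such that Q × €74.87 − €4,505,600 = €1,691,000, i.e. Q = €6,196,600 / €74.87 = 82,764.79 → 82,765.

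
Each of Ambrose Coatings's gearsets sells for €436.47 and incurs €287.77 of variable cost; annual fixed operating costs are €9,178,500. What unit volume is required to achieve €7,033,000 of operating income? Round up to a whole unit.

109,022 gearsets

Unit CM = price − variable cost = €436.47 − €287.77 = €148.70.
Required volume = (fixed costs + target profit) ÷ CM = (€9,178,500 + €7,033,000) ÷ €148.70 = 109,021.52, so 109,022 gearsets.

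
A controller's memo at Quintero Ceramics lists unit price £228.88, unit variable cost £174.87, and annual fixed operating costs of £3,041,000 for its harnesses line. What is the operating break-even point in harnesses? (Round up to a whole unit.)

Contribution margin per unit = £228.88 − £174.87 = £54.01.
Break-even Q = £3,041,000 / £54.01 = 56,304.39 → 56,305 harnesses.

56,305 harnesses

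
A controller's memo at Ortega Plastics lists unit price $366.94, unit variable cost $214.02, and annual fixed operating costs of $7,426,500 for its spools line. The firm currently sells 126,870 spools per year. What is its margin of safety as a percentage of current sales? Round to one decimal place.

Each unit contributes $366.94 − $214.02 = $152.92. Break-even units = $7,426,500 ÷ $152.92 = 48,564.61; break-even revenue = 48,564.61 × $366.94 = $17,820,297.61.
Current sales = 126,870 × $366.94 = $46,553,677.80.
Margin of safety = ($46,553,677.80 − $17,820,297.61) ÷ $46,553,677.80 = 61.7%.

61.7%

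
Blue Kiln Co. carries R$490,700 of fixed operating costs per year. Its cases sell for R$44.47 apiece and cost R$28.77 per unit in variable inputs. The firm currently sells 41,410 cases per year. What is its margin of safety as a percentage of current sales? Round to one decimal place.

24.5%

Each unit contributes R$44.47 − R$28.77 = R$15.70. Break-even units = R$490,700 ÷ R$15.70 = 31,254.78; break-even revenue = 31,254.78 × R$44.47 = R$1,389,899.94.
Current sales = 41,410 × R$44.47 = R$1,841,502.70.
Margin of safety = (R$1,841,502.70 − R$1,389,899.94) ÷ R$1,841,502.70 = 24.5%.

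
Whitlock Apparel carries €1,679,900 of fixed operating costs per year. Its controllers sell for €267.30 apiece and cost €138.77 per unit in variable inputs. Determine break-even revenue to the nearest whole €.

CM per unit = €267.30 − €138.77 = €128.53; CM ratio = €128.53 / €267.30 = 0.4808.
Break-even revenue = fixed costs × price ÷ CM = €1,679,900 × €267.30 ÷ €128.53 = €3,493,638.

€3,493,638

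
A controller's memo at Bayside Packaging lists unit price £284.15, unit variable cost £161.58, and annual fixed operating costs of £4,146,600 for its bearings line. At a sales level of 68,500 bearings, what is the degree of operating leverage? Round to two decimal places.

At 68,500 units, contribution = 68,500 × £122.57 = £8,396,045.00.
Operating income = contribution − fixed costs = £8,396,045.00 − £4,146,600 = £4,249,445.00.
Degree of operating leverage = £8,396,045.00 / £4,249,445.00 = 1.9758.

1.98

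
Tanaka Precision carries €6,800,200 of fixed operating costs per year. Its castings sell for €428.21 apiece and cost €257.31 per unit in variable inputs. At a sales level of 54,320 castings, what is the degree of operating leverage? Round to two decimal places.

Total contribution margin = 54,320 × €170.90 = €9,283,288.00.
EBIT = €9,283,288.00 − €6,800,200 = €2,483,088.00.
DOL = contribution ÷ EBIT = €9,283,288.00 ÷ €2,483,088.00 = 3.7386.

3.74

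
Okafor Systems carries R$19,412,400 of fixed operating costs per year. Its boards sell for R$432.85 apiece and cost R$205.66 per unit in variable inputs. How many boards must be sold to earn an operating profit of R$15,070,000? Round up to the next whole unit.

151,778 boards

Contribution margin per unit = R$432.85 − R$205.66 = R$227.19.
Required volume = (fixed costs + target profit) ÷ CM = (R$19,412,400 + R$15,070,000) ÷ R$227.19 = 151,777.81, so 151,778 boards.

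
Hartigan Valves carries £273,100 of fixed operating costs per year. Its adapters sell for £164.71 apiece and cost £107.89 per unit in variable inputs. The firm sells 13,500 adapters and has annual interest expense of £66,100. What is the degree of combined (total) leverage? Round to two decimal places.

At 13,500 units, contribution = 13,500 × £56.82 = £767,070.00.
EBIT = £767,070.00 − £273,100 = £493,970.00. Interest = £66,100.00.
DOL = £767,070.00 ÷ £493,970.00 = 1.5529; DFL = £493,970.00 ÷ £427,870.00 = 1.1545.
Combined leverage = 1.5529 × 1.1545 = 1.7928.

1.79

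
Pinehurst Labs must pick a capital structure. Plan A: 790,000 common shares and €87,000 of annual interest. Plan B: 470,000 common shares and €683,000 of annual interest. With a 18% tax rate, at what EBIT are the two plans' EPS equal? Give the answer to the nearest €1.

€1,558,375

At indifference, (EBIT − 87,000)(1 − t)/790,000 = (EBIT − 683,000)(1 − t)/470,000.
The (1 − t) factor cancels: (EBIT − 87,000) × 470,000 = (EBIT − 683,000) × 790,000.
Solving, EBIT = (683,000·790,000 − 87,000·470,000) / (790,000 − 470,000) = 498,680,000,000 / 320,000 = 1,558,375.00.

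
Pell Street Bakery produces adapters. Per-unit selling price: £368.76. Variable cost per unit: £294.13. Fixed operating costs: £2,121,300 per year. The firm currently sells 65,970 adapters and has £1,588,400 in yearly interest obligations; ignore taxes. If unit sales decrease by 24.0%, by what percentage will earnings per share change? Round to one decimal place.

At 65,970 units, contribution = 65,970 × £74.63 = £4,923,341.10.
Subtracting fixed costs: EBIT = £4,923,341.10 − £2,121,300 = £2,802,041.10.
Interest = £1,588,400.00, so EBIT − I = £1,213,641.10.
DCL = total CM / (EBIT − I) = £4,923,341.10 / £1,213,641.10 = 4.0567.
EPS therefore changes by 4.0567 × (-24.0%) = -97.4%.

-97.4%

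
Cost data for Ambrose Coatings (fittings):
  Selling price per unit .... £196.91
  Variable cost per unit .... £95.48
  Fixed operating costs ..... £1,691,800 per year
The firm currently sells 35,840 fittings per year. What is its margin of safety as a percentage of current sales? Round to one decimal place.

53.5%

Contribution margin per unit = £196.91 − £95.48 = £101.43. Break-even units = £1,691,800 ÷ £101.43 = 16,679.48; break-even revenue = 16,679.48 × £196.91 = £3,284,357.07.
Current sales = 35,840 × £196.91 = £7,057,254.40.
Margin of safety = (£7,057,254.40 − £3,284,357.07) ÷ £7,057,254.40 = 53.5%.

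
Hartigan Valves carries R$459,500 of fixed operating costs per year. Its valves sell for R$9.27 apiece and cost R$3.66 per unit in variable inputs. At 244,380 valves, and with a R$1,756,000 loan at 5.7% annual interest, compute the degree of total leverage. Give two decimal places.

Contribution at this volume is 244,380 × R$5.61 = R$1,370,971.80.
Operating income = contribution − fixed costs = R$1,370,971.80 − R$459,500 = R$911,471.80. Interest = R$100,092.00.
DOL = R$1,370,971.80 ÷ R$911,471.80 = 1.5041; DFL = R$911,471.80 ÷ R$811,379.80 = 1.1234.
DCL = DOL × DFL = 1.5041 × 1.1234 = 1.6897.

1.69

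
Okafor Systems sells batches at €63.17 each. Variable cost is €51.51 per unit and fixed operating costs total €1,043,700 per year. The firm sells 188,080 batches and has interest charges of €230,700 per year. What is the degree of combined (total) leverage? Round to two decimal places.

Contribution at this volume is 188,080 × €11.66 = €2,193,012.80.
Subtracting fixed costs: EBIT = €2,193,012.80 − €1,043,700 = €1,149,312.80. Interest = €230,700.00.
DOL = €2,193,012.80 ÷ €1,149,312.80 = 1.9081; DFL = €1,149,312.80 ÷ €918,612.80 = 1.2511.
Combined leverage = 1.9081 × 1.2511 = 2.3872.

2.39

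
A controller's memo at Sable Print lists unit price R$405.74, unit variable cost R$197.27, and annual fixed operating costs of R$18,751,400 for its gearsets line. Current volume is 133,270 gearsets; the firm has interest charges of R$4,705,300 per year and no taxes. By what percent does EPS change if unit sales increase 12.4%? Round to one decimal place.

+79.6%

At 133,270 units, contribution = 133,270 × R$208.47 = R$27,782,796.90.
Subtracting fixed costs: EBIT = R$27,782,796.90 − R$18,751,400 = R$9,031,396.90.
After interest of R$4,705,300.00, pre-tax earnings = R$4,326,096.90.
Degree of combined leverage = contribution ÷ (EBIT − I) = R$27,782,796.90 ÷ R$4,326,096.90 = 6.4221.
%ΔEPS = DCL × %ΔSales = 6.4221 × +12.4% = +79.6%.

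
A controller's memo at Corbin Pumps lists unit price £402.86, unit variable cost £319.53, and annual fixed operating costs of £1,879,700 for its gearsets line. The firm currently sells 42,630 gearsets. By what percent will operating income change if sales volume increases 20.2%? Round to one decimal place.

Contribution at this volume is 42,630 × £83.33 = £3,552,357.90.
Operating income = contribution − fixed costs = £3,552,357.90 − £1,879,700 = £1,672,657.90.
So DOL = total CM / EBIT = £3,552,357.90 / £1,672,657.90 = 2.1238.
%ΔEBIT = DOL × %ΔSales = 2.1238 × +20.2% = +42.9%.

+42.9%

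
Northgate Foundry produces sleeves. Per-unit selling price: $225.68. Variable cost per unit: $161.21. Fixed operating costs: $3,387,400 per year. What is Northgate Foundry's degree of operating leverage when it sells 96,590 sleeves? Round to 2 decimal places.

2.19

Total contribution margin = 96,590 × $64.47 = $6,227,157.30.
Operating income = contribution − fixed costs = $6,227,157.30 − $3,387,400 = $2,839,757.30.
So DOL = total CM / EBIT = $6,227,157.30 / $2,839,757.30 = 2.1928.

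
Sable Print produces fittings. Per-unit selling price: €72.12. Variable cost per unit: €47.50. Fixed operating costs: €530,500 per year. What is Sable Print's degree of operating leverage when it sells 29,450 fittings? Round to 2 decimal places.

Total contribution margin = 29,450 × €24.62 = €725,059.00.
Operating income = contribution − fixed costs = €725,059.00 − €530,500 = €194,559.00.
So DOL = total CM / EBIT = €725,059.00 / €194,559.00 = 3.7267.

3.73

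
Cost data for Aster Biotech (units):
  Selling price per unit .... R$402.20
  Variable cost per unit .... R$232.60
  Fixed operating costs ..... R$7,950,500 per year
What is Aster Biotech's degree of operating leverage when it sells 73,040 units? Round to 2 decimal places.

At 73,040 units, contribution = 73,040 × R$169.60 = R$12,387,584.00.
Operating income = contribution − fixed costs = R$12,387,584.00 − R$7,950,500 = R$4,437,084.00.
DOL = contribution ÷ EBIT = R$12,387,584.00 ÷ R$4,437,084.00 = 2.7918.

2.79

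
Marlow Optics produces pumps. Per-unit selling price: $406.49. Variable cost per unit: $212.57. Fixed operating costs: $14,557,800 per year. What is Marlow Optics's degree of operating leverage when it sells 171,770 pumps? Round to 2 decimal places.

Total contribution margin = 171,770 × $193.92 = $33,309,638.40.
Subtracting fixed costs: EBIT = $33,309,638.40 − $14,557,800 = $18,751,838.40.
DOL = contribution ÷ EBIT = $33,309,638.40 ÷ $18,751,838.40 = 1.7763.

1.78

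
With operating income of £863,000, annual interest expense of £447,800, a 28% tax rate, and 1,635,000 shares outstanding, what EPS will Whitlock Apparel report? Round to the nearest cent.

£0.18

Interest = £447,800.00, so EBT = £863,000 − £447,800.00 = £415,200.00.
Net income = £415,200.00 × (1 − 0.28) = £298,944.00.
EPS = £298,944.00 ÷ 1,635,000 = £0.18.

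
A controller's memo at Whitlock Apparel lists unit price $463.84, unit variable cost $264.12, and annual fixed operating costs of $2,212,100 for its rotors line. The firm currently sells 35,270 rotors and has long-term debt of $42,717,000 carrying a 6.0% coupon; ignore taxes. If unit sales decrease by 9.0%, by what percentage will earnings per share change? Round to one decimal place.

At 35,270 units, contribution = 35,270 × $199.72 = $7,044,124.40.
Subtracting fixed costs: EBIT = $7,044,124.40 − $2,212,100 = $4,832,024.40.
After interest of $2,563,020.00, pre-tax earnings = $2,269,004.40.
Degree of combined leverage = contribution ÷ (EBIT − I) = $7,044,124.40 ÷ $2,269,004.40 = 3.1045.
EPS therefore changes by 3.1045 × (-9.0%) = -27.9%.

-27.9%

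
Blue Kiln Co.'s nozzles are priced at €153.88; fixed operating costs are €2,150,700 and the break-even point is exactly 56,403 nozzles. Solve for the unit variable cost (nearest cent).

€115.75

At break-even, FC = Q × (P − VC), so P − VC = €2,150,700 ÷ 56,403 = €38.1310.
Hence VC = price − CM = €153.88 − €38.1310 = €115.75.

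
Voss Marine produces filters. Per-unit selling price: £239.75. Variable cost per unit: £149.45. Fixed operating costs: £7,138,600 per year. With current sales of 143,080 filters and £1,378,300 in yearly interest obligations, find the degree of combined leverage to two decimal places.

Contribution at this volume is 143,080 × £90.30 = £12,920,124.00.
Operating income = contribution − fixed costs = £12,920,124.00 − £7,138,600 = £5,781,524.00. Interest = £1,378,300.00, so EBIT − I = £4,403,224.00.
DCL = contribution ÷ (EBIT − I) = £12,920,124.00 ÷ £4,403,224.00 = 2.9342.

2.93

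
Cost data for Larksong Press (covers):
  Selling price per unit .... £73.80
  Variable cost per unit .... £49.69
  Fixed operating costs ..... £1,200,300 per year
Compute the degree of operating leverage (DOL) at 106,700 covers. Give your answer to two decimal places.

At 106,700 units, contribution = 106,700 × £24.11 = £2,572,537.00.
Operating income = contribution − fixed costs = £2,572,537.00 − £1,200,300 = £1,372,237.00.
Degree of operating leverage = £2,572,537.00 / £1,372,237.00 = 1.8747.

1.87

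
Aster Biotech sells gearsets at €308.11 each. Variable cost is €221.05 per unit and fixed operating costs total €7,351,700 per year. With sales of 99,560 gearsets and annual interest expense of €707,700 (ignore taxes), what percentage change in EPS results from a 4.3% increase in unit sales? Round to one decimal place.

Total contribution margin = 99,560 × €87.06 = €8,667,693.60.
Operating income = contribution − fixed costs = €8,667,693.60 − €7,351,700 = €1,315,993.60.
Interest = €707,700.00, so EBIT − I = €608,293.60.
DCL = total CM / (EBIT − I) = €8,667,693.60 / €608,293.60 = 14.2492.
%ΔEPS = DCL × %ΔSales = 14.2492 × +4.3% = +61.3%.

+61.3%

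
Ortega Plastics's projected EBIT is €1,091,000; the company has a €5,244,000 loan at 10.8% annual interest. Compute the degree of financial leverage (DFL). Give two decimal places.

2.08

Interest = €566,352.00.
Degree of financial leverage = EBIT / (EBIT − interest) = €1,091,000 / €524,648.00 = 2.0795.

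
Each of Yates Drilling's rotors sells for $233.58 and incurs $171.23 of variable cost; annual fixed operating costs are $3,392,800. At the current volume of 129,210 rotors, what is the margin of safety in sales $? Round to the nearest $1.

$17,470,523

Contribution margin per unit = $233.58 − $171.23 = $62.35. Break-even units = $3,392,800 ÷ $62.35 = 54,415.40; break-even revenue = 54,415.40 × $233.58 = $12,710,348.42.
Actual sales revenue = 129,210 × $233.58 = $30,180,871.80.
Margin of safety = $30,180,871.80 − $12,710,348.42 = $17,470,523.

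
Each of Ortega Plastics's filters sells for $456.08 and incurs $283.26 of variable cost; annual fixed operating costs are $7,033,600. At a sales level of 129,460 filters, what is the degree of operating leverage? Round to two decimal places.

1.46

At 129,460 units, contribution = 129,460 × $172.82 = $22,373,277.20.
EBIT = $22,373,277.20 − $7,033,600 = $15,339,677.20.
So DOL = total CM / EBIT = $22,373,277.20 / $15,339,677.20 = 1.4585.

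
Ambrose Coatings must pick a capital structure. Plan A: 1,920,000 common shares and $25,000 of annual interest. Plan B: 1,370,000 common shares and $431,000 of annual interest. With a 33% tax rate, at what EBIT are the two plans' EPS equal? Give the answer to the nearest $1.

At indifference, (EBIT − 25,000)(1 − t)/1,920,000 = (EBIT − 431,000)(1 − t)/1,370,000.
Cancelling (1 − t) and cross-multiplying: 1,370,000·(EBIT − 25,000) = 1,920,000·(EBIT − 431,000).
EBIT × (1,920,000 − 1,370,000) = 431,000 × 1,920,000 − 25,000 × 1,370,000 = 793,270,000,000, so EBIT = 793,270,000,000 ÷ 550,000 = 1,442,309.09.

$1,442,309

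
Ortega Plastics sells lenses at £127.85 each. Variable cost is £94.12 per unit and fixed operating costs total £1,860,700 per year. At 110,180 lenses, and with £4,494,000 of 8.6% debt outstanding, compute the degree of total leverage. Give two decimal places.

Total contribution margin = 110,180 × £33.73 = £3,716,371.40.
Operating income = contribution − fixed costs = £3,716,371.40 − £1,860,700 = £1,855,671.40. Interest = £386,484.00.
DOL = £3,716,371.40 ÷ £1,855,671.40 = 2.0027; DFL = £1,855,671.40 ÷ £1,469,187.40 = 1.2631.
DCL = DOL × DFL = 2.0027 × 1.2631 = 2.5296.

2.53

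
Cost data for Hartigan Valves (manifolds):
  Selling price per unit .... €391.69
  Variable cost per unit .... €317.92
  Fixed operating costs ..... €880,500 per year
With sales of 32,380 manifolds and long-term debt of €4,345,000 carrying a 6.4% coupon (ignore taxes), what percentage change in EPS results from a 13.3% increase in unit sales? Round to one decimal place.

Total contribution margin = 32,380 × €73.77 = €2,388,672.60.
EBIT = €2,388,672.60 − €880,500 = €1,508,172.60.
After interest of €278,080.00, pre-tax earnings = €1,230,092.60.
Degree of combined leverage = contribution ÷ (EBIT − I) = €2,388,672.60 ÷ €1,230,092.60 = 1.9419.
%ΔEPS = DCL × %ΔSales = 1.9419 × +13.3% = +25.8%.

+25.8%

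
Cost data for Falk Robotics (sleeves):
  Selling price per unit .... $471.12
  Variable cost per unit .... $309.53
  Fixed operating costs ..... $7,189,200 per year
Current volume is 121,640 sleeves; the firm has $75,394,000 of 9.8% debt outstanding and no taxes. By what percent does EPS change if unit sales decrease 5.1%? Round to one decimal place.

Total contribution margin = 121,640 × $161.59 = $19,655,807.60.
Subtracting fixed costs: EBIT = $19,655,807.60 − $7,189,200 = $12,466,607.60.
Interest = $7,388,612.00, so EBIT − I = $5,077,995.60.
DCL = total CM / (EBIT − I) = $19,655,807.60 / $5,077,995.60 = 3.8708.
%ΔEPS = DCL × %ΔSales = 3.8708 × -5.1% = -19.7%.

-19.7%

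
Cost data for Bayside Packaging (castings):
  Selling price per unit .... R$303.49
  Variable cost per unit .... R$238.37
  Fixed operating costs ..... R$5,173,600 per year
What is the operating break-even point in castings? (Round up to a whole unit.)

Unit CM = price − variable cost = R$303.49 − R$238.37 = R$65.12.
Units to break even: R$5,173,600 ÷ R$65.12 = 79,447.17, rounded up to 79,448.

79,448 castings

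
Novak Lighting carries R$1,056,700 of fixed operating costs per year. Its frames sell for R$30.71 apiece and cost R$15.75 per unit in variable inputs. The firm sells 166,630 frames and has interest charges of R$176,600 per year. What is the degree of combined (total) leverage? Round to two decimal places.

1.98

At 166,630 units, contribution = 166,630 × R$14.96 = R$2,492,784.80.
EBIT = R$2,492,784.80 − R$1,056,700 = R$1,436,084.80. Interest = R$176,600.00, so EBIT − I = R$1,259,484.80.
Degree of total leverage = total CM / (EBIT − interest) = R$2,492,784.80 / R$1,259,484.80 = 1.9792.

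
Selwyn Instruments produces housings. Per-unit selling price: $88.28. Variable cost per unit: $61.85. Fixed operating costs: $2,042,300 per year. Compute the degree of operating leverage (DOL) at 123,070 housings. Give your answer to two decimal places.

Total contribution margin = 123,070 × $26.43 = $3,252,740.10.
Operating income = contribution − fixed costs = $3,252,740.10 − $2,042,300 = $1,210,440.10.
DOL = contribution ÷ EBIT = $3,252,740.10 ÷ $1,210,440.10 = 2.6872.

2.69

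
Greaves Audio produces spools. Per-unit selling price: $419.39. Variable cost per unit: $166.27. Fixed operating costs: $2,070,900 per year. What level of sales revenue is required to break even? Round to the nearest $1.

$3,431,237

CM per unit = $419.39 − $166.27 = $253.12; CM ratio = $253.12 / $419.39 = 0.6035.
Break-even revenue = fixed costs × price ÷ CM = $2,070,900 × $419.39 ÷ $253.12 = $3,431,237.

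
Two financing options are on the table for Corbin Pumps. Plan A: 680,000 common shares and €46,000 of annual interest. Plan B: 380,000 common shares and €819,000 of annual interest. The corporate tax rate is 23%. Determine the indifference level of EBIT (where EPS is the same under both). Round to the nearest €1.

€1,798,133

Set EPS_A = EPS_B: (EBIT − €46,000)(1 − 0.23) ÷ 680,000 = (EBIT − €819,000)(1 − 0.23) ÷ 380,000.
The (1 − t) factor cancels: (EBIT − 46,000) × 380,000 = (EBIT − 819,000) × 680,000.
Solving, EBIT = (819,000·680,000 − 46,000·380,000) / (680,000 − 380,000) = 539,440,000,000 / 300,000 = 1,798,133.33.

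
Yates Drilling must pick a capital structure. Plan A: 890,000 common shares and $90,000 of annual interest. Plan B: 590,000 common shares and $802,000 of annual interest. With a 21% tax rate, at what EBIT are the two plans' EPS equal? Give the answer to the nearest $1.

At indifference, (EBIT − 90,000)(1 − t)/890,000 = (EBIT − 802,000)(1 − t)/590,000.
The (1 − t) factor cancels: (EBIT − 90,000) × 590,000 = (EBIT − 802,000) × 890,000.
EBIT × (890,000 − 590,000) = 802,000 × 890,000 − 90,000 × 590,000 = 660,680,000,000, so EBIT = 660,680,000,000 ÷ 300,000 = 2,202,266.67.

$2,202,267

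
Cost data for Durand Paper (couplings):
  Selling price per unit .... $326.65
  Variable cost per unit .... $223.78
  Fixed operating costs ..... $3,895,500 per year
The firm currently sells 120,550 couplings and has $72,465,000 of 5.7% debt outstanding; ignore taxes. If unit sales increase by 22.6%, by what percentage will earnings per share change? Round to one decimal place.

+64.1%

Total contribution margin = 120,550 × $102.87 = $12,400,978.50.
Operating income = contribution − fixed costs = $12,400,978.50 − $3,895,500 = $8,505,478.50.
After interest of $4,130,505.00, pre-tax earnings = $4,374,973.50.
Degree of combined leverage = contribution ÷ (EBIT − I) = $12,400,978.50 ÷ $4,374,973.50 = 2.8345.
%ΔEPS = DCL × %ΔSales = 2.8345 × +22.6% = +64.1%.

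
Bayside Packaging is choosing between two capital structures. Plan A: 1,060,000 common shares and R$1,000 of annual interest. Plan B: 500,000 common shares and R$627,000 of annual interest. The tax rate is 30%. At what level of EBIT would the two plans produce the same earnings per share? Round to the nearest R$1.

R$1,185,929

At indifference, (EBIT − 1,000)(1 − t)/1,060,000 = (EBIT − 627,000)(1 − t)/500,000.
Cancelling (1 − t) and cross-multiplying: 500,000·(EBIT − 1,000) = 1,060,000·(EBIT − 627,000).
Solving, EBIT = (627,000·1,060,000 − 1,000·500,000) / (1,060,000 − 500,000) = 664,120,000,000 / 560,000 = 1,185,928.57.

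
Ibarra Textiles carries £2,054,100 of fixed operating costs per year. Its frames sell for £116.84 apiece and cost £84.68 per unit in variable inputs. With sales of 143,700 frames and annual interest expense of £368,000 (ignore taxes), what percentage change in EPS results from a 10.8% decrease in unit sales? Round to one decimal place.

-22.7%

Total contribution margin = 143,700 × £32.16 = £4,621,392.00.
Operating income = contribution − fixed costs = £4,621,392.00 − £2,054,100 = £2,567,292.00.
After interest of £368,000.00, pre-tax earnings = £2,199,292.00.
Degree of combined leverage = contribution ÷ (EBIT − I) = £4,621,392.00 ÷ £2,199,292.00 = 2.1013.
EPS therefore changes by 2.1013 × (-10.8%) = -22.7%.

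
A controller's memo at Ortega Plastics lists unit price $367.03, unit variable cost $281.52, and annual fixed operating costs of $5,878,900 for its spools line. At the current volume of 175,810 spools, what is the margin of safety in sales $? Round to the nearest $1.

$39,293,856

Contribution margin per unit = $367.03 − $281.52 = $85.51. Break-even units = $5,878,900 ÷ $85.51 = 68,751.02; break-even revenue = 68,751.02 × $367.03 = $25,233,688.07.
Actual sales revenue = 175,810 × $367.03 = $64,527,544.30.
Margin of safety = $64,527,544.30 − $25,233,688.07 = $39,293,856.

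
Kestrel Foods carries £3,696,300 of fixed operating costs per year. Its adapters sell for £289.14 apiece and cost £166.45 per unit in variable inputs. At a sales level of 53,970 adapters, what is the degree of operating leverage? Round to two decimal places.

At 53,970 units, contribution = 53,970 × £122.69 = £6,621,579.30.
Subtracting fixed costs: EBIT = £6,621,579.30 − £3,696,300 = £2,925,279.30.
DOL = contribution ÷ EBIT = £6,621,579.30 ÷ £2,925,279.30 = 2.2636.

2.26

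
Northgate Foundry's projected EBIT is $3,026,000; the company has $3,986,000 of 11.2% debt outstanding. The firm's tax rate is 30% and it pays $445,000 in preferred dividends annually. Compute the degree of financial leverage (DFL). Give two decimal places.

Annual interest charges come to $446,432.00.
Preferred dividends grossed up pre-tax: $445,000 / (1 − 0.30) = $635,714.29.
DFL = EBIT ÷ [EBIT − I − D_p/(1−t)] = $3,026,000 ÷ [$3,026,000 − $446,432.00 − $635,714.29] = $3,026,000 ÷ $1,943,853.71 = 1.5567.

1.56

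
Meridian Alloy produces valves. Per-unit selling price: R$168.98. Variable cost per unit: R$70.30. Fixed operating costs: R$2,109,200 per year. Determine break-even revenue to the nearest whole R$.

Contribution margin per unit = R$168.98 − R$70.30 = R$98.68, a CM ratio of R$98.68 ÷ R$168.98 = 0.5840.
Break-even revenue = fixed costs × price ÷ CM = R$2,109,200 × R$168.98 ÷ R$98.68 = R$3,611,802.

R$3,611,802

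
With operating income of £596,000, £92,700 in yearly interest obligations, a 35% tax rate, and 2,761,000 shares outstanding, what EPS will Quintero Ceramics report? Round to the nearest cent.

Pre-tax income = £596,000 − £92,700.00 = £503,300.00.
After tax at 35%: net income = £503,300.00 × 0.65 = £327,145.00.
Per share: £327,145.00 / 2,761,000 shares = £0.12.

£0.12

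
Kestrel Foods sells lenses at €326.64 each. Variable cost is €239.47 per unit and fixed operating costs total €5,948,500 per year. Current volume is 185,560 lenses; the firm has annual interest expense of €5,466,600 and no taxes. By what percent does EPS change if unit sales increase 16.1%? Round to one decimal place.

+54.7%

At 185,560 units, contribution = 185,560 × €87.17 = €16,175,265.20.
Subtracting fixed costs: EBIT = €16,175,265.20 − €5,948,500 = €10,226,765.20.
Interest = €5,466,600.00, so EBIT − I = €4,760,165.20.
DCL = total CM / (EBIT − I) = €16,175,265.20 / €4,760,165.20 = 3.3980.
%ΔEPS = DCL × %ΔSales = 3.3980 × +16.1% = +54.7%.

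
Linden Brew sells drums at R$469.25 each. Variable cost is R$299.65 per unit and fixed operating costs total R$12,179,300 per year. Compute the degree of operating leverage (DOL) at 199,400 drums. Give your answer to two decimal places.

At 199,400 units, contribution = 199,400 × R$169.60 = R$33,818,240.00.
Operating income = contribution − fixed costs = R$33,818,240.00 − R$12,179,300 = R$21,638,940.00.
So DOL = total CM / EBIT = R$33,818,240.00 / R$21,638,940.00 = 1.5628.

1.56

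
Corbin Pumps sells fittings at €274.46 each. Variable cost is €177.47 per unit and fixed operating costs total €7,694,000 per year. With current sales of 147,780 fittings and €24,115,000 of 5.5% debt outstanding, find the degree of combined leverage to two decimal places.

2.70

Total contribution margin = 147,780 × €96.99 = €14,333,182.20.
Subtracting fixed costs: EBIT = €14,333,182.20 − €7,694,000 = €6,639,182.20. Interest = €1,326,325.00, so EBIT − I = €5,312,857.20.
DCL = contribution ÷ (EBIT − I) = €14,333,182.20 ÷ €5,312,857.20 = 2.6978.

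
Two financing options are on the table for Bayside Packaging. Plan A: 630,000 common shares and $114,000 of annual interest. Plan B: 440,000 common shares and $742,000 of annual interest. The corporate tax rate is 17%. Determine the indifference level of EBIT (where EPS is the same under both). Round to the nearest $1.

At indifference, (EBIT − 114,000)(1 − t)/630,000 = (EBIT − 742,000)(1 − t)/440,000.
The (1 − t) factor cancels: (EBIT − 114,000) × 440,000 = (EBIT − 742,000) × 630,000.
EBIT × (630,000 − 440,000) = 742,000 × 630,000 − 114,000 × 440,000 = 417,300,000,000, so EBIT = 417,300,000,000 ÷ 190,000 = 2,196,315.79.

$2,196,316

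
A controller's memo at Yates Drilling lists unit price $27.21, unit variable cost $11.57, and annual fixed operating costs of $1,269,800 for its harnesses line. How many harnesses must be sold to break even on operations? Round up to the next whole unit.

81,190 harnesses

Contribution margin per unit = $27.21 − $11.57 = $15.64.
Break-even volume = fixed costs ÷ CM per unit = $1,269,800 ÷ $15.64 = 81,189.26, so 81,190 harnesses.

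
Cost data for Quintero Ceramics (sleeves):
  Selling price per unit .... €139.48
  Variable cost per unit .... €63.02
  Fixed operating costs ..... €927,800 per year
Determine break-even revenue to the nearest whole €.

Contribution margin per unit = €139.48 − €63.02 = €76.46, a CM ratio of €76.46 ÷ €139.48 = 0.5482.
Break-even sales = FC ÷ CM ratio = €927,800 × €139.48 / €76.46 = €1,692,513.

€1,692,513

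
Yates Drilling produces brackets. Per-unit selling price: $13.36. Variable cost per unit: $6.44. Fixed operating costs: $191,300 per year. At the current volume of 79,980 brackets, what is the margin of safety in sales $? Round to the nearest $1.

$699,202

Contribution margin per unit = $13.36 − $6.44 = $6.92. Break-even units = $191,300 ÷ $6.92 = 27,644.51; break-even revenue = 27,644.51 × $13.36 = $369,330.64.
Current sales = 79,980 × $13.36 = $1,068,532.80.
Margin of safety = $1,068,532.80 − $369,330.64 = $699,202.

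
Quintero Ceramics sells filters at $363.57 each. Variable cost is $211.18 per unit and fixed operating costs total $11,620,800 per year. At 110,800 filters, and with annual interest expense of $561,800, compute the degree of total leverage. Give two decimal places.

3.59

At 110,800 units, contribution = 110,800 × $152.39 = $16,884,812.00.
Operating income = contribution − fixed costs = $16,884,812.00 − $11,620,800 = $5,264,012.00. Interest = $561,800.00.
DOL = $16,884,812.00 ÷ $5,264,012.00 = 3.2076; DFL = $5,264,012.00 ÷ $4,702,212.00 = 1.1195.
Combined leverage = 3.2076 × 1.1195 = 3.5909.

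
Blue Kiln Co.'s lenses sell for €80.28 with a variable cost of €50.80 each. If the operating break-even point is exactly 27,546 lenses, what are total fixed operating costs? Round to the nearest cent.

Contribution margin per unit = €80.28 − €50.80 = €29.48.
Fixed costs = break-even units × CM = 27,546 × €29.48 = €812,056.08.

€812,056.08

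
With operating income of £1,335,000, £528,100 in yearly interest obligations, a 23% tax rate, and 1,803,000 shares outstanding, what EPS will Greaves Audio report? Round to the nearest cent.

Interest = £528,100.00, so EBT = £1,335,000 − £528,100.00 = £806,900.00.
After tax at 23%: net income = £806,900.00 × 0.77 = £621,313.00.
EPS = £621,313.00 ÷ 1,803,000 = £0.34.

£0.34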